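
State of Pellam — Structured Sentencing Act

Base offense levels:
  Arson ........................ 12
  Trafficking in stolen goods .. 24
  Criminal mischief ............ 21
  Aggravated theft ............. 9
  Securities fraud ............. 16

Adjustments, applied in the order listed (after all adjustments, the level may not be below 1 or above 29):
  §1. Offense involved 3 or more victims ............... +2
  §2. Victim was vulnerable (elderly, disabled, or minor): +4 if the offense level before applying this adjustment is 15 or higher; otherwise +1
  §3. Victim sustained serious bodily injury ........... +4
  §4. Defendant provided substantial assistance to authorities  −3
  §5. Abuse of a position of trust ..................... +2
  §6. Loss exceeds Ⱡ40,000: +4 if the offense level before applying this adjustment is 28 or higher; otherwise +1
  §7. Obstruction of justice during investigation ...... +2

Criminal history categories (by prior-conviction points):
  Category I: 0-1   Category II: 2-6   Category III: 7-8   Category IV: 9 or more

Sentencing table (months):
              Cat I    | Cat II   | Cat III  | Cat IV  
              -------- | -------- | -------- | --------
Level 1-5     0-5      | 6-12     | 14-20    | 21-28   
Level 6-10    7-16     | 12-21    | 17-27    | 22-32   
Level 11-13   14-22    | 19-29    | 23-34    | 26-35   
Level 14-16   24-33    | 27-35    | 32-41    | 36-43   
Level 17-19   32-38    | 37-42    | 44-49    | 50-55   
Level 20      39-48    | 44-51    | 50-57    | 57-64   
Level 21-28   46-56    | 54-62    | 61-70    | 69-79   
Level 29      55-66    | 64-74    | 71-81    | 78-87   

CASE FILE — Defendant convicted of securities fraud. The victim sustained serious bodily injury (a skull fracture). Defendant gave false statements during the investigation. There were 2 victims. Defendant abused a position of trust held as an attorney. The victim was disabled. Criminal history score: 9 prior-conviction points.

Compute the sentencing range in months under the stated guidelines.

Base offense level for securities fraud: 16.
§1 does not apply.
§2 applies (level before this adjustment is 16 ≥ 15, so +4): 16 + 4 = 20.
§3 applies: 20 + 4 = 24.
§4 does not apply.
§5 applies: 24 + 2 = 26.
§6 does not apply.
§7 applies: 26 + 2 = 28.
Final offense level: 28.
Criminal history: 9 prior points → Category IV (9+).
Level 28 falls in the 21-28 band.
Grid: Level 21-28 × Category IV = 69-79 months.

69-79 months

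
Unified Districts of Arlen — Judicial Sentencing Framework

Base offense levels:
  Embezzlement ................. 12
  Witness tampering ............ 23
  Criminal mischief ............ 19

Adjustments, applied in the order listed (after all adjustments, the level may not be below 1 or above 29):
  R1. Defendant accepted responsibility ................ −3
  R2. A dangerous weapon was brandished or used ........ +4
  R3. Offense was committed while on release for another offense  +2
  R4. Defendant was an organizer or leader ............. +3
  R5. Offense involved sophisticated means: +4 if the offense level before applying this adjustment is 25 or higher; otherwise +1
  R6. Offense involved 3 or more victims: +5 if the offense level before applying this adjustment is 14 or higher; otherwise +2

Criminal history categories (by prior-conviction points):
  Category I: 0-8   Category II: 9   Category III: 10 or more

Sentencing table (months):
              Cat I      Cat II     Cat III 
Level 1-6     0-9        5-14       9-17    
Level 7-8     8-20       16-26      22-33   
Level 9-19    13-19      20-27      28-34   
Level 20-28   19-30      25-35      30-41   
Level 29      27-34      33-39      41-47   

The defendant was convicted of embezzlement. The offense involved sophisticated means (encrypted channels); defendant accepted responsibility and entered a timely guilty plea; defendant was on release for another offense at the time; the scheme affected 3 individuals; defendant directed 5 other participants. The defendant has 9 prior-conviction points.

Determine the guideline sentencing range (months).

Base offense level for embezzlement: 12.
R1 applies: 12 − 3 = 9.
R2 does not apply.
R3 applies: 9 + 2 = 11.
R4 applies: 11 + 3 = 14.
R5 applies (level before this adjustment is 14 < 25, so +1): 14 + 1 = 15.
R6 applies (level before this adjustment is 15 ≥ 14, so +5): 15 + 5 = 20.
Final offense level: 20.
Criminal history: 9 prior points → Category II (9).
Level 20 falls in the 20-28 band.
Grid: Level 20-28 × Category II = 25-35 months.

25-35 months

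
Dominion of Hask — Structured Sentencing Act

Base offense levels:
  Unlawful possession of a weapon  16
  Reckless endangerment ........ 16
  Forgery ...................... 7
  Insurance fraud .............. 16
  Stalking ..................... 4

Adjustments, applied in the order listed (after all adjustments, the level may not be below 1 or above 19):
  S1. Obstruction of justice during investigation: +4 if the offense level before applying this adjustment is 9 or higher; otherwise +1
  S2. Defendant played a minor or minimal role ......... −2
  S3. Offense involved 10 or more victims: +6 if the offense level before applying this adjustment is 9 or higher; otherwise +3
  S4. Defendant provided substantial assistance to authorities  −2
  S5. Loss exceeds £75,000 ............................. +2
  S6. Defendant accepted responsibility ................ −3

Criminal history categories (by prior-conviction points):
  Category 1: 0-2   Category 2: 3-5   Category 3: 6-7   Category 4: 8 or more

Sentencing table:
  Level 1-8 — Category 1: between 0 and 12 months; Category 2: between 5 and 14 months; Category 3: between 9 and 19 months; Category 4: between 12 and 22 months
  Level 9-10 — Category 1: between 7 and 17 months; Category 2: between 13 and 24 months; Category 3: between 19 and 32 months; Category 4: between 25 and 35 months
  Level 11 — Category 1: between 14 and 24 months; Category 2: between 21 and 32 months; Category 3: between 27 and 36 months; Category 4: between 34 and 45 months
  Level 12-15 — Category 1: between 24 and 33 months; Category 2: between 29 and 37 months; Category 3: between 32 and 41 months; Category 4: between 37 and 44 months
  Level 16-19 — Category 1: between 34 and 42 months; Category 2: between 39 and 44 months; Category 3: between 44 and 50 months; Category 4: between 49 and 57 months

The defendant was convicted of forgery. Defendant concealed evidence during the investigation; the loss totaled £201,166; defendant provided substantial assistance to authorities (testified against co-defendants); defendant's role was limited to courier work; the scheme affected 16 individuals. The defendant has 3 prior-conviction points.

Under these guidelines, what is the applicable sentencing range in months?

Base offense level for forgery: 7.
S1 applies (level before this adjustment is 7 < 9, so +1): 7 + 1 = 8.
S2 applies: 8 − 2 = 6.
S3 applies (level before this adjustment is 6 < 9, so +3): 6 + 3 = 9.
S4 applies: 9 − 2 = 7.
S5 applies: 7 + 2 = 9.
S6 does not apply.
Final offense level: 9.
Criminal history: 3 prior points → Category 2 (3-5).
Level 9 falls in the 9-10 band.
Grid: Level 9-10 × Category 2 = 13-24 months.

13-24 months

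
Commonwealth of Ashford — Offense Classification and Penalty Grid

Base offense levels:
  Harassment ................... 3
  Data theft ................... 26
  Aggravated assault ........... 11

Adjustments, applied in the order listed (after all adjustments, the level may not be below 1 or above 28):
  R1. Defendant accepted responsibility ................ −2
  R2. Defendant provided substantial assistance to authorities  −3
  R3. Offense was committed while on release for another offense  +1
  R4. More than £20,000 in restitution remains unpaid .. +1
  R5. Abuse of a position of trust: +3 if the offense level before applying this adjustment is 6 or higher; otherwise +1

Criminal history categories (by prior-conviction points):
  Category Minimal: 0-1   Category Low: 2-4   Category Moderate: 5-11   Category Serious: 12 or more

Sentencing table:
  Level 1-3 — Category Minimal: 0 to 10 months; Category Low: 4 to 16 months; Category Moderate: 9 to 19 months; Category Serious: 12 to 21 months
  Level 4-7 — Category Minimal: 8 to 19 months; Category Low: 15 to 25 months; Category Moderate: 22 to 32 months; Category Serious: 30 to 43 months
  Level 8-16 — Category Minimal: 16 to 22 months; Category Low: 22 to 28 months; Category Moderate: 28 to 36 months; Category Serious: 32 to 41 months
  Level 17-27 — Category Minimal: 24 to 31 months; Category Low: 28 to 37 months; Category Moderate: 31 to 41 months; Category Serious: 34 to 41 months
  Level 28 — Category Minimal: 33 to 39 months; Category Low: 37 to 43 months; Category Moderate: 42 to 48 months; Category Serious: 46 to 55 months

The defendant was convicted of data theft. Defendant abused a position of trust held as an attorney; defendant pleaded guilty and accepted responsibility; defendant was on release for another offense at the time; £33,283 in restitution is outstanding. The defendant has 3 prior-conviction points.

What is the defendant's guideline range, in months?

Base offense level for data theft: 26.
R1 applies: 26 − 2 = 24.
R3 applies: 24 + 1 = 25.
R4 applies: 25 + 1 = 26.
R5 applies (level before this adjustment is 26 ≥ 6, so +3): 26 + 3 = 29.
Level 29 exceeds the maximum of 28; capped at 28.
Final offense level: 28.
Criminal history: 3 prior points → Category Low (2-4).
Level 28 falls in the 28 band.
Grid: Level 28 × Category Low = 37-43 months.

37-43 months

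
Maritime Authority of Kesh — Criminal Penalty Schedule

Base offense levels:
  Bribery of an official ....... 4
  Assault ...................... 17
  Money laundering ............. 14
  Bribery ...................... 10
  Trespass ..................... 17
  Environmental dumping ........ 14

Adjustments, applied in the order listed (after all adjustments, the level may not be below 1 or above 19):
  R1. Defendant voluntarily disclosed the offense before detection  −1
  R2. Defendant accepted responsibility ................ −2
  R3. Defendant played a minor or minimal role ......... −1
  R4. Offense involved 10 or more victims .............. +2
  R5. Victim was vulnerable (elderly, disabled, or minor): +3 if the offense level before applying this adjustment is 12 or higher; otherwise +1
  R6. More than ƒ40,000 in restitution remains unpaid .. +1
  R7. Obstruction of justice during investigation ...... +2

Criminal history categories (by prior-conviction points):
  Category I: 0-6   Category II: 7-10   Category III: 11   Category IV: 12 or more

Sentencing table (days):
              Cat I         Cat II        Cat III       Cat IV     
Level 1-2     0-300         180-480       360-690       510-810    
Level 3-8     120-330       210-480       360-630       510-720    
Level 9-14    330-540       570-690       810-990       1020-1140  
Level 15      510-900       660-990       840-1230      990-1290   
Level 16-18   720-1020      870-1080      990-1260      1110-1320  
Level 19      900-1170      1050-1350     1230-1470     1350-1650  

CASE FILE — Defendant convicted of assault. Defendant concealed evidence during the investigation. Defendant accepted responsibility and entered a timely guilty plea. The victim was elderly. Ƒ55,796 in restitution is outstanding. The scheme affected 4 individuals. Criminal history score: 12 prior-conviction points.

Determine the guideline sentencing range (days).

Base offense level for assault: 17.
R1 does not apply.
R2 applies: 17 − 2 = 15.
R3 does not apply.
R5 applies (level before this adjustment is 15 ≥ 12, so +3): 15 + 3 = 18.
R6 applies: 18 + 1 = 19.
R7 applies: 19 + 2 = 21.
Level 21 exceeds the maximum of 19; capped at 19.
Final offense level: 19.
Criminal history: 12 prior points → Category IV (12+).
Level 19 falls in the 19 band.
Grid: Level 19 × Category IV = 1350-1650 days.

1350-1650 days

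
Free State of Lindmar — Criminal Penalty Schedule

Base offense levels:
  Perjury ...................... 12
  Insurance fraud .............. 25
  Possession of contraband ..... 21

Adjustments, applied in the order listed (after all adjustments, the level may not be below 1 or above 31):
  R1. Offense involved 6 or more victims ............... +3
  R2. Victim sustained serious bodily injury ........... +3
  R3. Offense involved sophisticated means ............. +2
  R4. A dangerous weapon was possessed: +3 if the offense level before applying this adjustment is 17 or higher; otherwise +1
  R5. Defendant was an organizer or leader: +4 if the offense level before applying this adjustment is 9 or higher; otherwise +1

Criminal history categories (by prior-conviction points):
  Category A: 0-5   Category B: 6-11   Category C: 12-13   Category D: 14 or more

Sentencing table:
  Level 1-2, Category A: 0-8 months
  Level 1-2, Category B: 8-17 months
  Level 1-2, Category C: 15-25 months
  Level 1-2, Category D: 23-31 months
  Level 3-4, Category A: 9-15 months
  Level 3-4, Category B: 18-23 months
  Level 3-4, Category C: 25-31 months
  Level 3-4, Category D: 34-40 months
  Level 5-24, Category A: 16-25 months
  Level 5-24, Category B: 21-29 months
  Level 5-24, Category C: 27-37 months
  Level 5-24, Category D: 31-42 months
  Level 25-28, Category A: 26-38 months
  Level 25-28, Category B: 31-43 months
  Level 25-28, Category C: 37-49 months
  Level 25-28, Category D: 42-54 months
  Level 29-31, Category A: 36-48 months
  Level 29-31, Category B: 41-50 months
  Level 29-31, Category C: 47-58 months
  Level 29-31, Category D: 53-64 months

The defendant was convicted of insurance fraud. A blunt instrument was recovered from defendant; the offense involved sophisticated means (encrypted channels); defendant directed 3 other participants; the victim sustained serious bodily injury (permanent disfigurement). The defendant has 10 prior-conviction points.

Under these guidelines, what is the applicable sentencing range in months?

Base offense level for insurance fraud: 25.
R1 does not apply.
R2 applies: 25 + 3 = 28.
R3 applies: 28 + 2 = 30.
R4 applies (level before this adjustment is 30 ≥ 17, so +3): 30 + 3 = 33.
R5 applies (level before this adjustment is 33 ≥ 9, so +4): 33 + 4 = 37.
Level 37 exceeds the maximum of 31; capped at 31.
Final offense level: 31.
Criminal history: 10 prior points → Category B (6-11).
Level 31 falls in the 29-31 band.
Grid: Level 29-31 × Category B = 41-50 months.

41-50 months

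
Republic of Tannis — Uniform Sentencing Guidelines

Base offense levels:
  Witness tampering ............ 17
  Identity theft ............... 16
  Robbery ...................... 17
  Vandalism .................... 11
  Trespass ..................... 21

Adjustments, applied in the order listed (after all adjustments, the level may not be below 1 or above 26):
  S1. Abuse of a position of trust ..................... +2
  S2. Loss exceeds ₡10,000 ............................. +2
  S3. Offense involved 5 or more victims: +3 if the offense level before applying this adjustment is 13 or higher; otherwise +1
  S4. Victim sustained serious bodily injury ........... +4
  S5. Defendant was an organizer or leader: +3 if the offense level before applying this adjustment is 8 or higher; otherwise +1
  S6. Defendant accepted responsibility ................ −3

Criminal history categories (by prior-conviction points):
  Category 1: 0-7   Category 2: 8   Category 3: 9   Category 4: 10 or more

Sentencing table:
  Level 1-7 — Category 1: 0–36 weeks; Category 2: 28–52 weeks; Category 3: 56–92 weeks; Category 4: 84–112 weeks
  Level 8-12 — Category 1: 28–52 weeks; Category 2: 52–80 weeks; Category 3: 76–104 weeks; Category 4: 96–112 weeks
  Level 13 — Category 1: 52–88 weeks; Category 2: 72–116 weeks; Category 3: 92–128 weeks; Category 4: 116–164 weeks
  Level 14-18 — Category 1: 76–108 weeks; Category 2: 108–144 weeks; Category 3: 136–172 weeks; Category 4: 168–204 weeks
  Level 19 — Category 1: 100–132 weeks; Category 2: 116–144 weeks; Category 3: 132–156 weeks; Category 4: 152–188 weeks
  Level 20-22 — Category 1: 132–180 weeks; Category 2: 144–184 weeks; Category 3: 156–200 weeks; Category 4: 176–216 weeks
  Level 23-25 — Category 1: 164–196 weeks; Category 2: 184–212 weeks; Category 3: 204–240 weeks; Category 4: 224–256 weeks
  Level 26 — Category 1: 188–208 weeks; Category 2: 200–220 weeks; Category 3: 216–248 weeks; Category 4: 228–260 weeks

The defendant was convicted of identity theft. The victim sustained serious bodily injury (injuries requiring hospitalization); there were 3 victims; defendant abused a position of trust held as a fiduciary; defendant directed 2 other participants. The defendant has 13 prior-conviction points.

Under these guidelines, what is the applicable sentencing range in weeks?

224-256 weeks

Base offense level for identity theft: 16.
S1 applies: 16 + 2 = 18.
S3 does not apply.
S4 applies: 18 + 4 = 22.
S5 applies (level before this adjustment is 22 ≥ 8, so +3): 22 + 3 = 25.
S6 does not apply.
Final offense level: 25.
Criminal history: 13 prior points → Category 4 (10+).
Level 25 falls in the 23-25 band.
Grid: Level 23-25 × Category 4 = 224-256 weeks.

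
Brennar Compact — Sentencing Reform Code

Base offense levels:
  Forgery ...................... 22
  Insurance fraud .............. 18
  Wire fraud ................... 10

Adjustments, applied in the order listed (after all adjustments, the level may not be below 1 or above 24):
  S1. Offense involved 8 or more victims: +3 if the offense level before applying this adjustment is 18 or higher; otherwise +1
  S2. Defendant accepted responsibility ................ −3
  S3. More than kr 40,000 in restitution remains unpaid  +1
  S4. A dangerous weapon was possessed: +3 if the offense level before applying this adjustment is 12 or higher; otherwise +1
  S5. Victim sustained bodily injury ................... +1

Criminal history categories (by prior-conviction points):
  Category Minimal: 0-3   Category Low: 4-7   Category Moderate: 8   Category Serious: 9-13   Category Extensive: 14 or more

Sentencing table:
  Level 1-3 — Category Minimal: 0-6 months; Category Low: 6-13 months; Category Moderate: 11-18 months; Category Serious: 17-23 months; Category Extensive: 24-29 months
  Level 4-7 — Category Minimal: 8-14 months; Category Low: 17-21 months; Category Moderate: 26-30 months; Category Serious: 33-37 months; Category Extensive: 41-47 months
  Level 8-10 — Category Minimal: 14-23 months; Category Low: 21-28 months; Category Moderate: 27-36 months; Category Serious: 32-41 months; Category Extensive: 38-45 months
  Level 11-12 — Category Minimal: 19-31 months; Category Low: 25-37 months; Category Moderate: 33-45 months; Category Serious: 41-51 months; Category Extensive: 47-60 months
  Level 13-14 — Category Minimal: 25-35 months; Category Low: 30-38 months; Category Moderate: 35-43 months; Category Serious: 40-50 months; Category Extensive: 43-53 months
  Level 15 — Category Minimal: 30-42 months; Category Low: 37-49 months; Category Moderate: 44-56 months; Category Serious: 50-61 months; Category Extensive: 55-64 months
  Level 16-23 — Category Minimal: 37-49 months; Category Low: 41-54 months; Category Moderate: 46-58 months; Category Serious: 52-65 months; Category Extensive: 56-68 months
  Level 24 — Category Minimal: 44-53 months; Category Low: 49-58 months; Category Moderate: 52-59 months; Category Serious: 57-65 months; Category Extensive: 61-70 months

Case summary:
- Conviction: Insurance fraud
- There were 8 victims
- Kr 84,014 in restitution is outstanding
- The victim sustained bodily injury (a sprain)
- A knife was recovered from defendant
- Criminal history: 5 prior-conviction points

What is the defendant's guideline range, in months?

49-58 months

Base offense level for insurance fraud: 18.
S1 applies (level before this adjustment is 18 ≥ 18, so +3): 18 + 3 = 21.
S2 does not apply.
S3 applies: 21 + 1 = 22.
S4 applies (level before this adjustment is 22 ≥ 12, so +3): 22 + 3 = 25.
S5 applies: 25 + 1 = 26.
Level 26 exceeds the maximum of 24; capped at 24.
Final offense level: 24.
Criminal history: 5 prior points → Category Low (4-7).
Level 24 falls in the 24 band.
Grid: Level 24 × Category Low = 49-58 months.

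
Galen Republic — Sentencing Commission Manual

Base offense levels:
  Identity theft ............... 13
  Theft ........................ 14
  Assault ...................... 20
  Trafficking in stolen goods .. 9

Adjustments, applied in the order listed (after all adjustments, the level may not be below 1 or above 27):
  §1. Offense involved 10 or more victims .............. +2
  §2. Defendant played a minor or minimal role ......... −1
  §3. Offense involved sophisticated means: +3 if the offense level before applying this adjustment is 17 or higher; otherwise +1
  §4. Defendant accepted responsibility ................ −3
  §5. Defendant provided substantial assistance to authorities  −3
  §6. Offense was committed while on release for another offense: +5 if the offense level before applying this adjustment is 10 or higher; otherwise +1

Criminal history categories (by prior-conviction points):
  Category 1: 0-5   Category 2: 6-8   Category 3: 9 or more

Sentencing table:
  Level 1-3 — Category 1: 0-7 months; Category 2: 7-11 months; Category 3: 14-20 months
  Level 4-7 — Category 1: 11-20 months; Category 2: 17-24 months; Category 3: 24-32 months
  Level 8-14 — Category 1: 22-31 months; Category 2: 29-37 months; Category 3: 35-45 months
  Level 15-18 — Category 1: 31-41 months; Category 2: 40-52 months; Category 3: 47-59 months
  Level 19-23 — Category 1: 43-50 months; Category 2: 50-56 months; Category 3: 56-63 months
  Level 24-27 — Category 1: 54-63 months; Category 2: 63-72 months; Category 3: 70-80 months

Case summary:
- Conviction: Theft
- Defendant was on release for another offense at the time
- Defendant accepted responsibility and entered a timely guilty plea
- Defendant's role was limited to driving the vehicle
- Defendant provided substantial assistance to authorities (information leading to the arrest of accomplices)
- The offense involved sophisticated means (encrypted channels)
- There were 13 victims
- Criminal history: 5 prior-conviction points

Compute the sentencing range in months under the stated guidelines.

31-41 months

Base offense level for theft: 14.
§1 applies: 14 + 2 = 16.
§2 applies: 16 − 1 = 15.
§3 applies (level before this adjustment is 15 < 17, so +1): 15 + 1 = 16.
§4 applies: 16 − 3 = 13.
§5 applies: 13 − 3 = 10.
§6 applies (level before this adjustment is 10 ≥ 10, so +5): 10 + 5 = 15.
Final offense level: 15.
Criminal history: 5 prior points → Category 1 (0-5).
Level 15 falls in the 15-18 band.
Grid: Level 15-18 × Category 1 = 31-41 months.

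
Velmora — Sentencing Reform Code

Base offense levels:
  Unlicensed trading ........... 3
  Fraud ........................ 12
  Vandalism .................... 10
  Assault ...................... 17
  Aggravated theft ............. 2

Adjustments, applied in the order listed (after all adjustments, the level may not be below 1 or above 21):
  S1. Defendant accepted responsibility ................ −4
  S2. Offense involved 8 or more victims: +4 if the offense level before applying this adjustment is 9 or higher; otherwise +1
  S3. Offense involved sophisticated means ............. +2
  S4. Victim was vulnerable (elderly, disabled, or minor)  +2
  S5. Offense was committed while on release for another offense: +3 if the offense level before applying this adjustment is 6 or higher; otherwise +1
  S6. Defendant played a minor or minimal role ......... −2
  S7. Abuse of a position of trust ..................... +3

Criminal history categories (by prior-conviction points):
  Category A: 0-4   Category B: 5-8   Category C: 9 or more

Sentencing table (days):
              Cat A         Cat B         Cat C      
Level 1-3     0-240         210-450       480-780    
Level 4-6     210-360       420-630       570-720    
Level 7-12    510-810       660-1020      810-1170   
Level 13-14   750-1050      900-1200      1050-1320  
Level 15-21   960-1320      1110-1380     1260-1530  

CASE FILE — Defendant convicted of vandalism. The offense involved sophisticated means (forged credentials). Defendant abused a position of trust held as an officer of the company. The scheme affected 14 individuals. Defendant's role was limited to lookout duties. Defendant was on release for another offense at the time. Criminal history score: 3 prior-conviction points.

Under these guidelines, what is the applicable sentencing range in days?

960-1320 days

Base offense level for vandalism: 10.
S2 applies (level before this adjustment is 10 ≥ 9, so +4): 10 + 4 = 14.
S3 applies: 14 + 2 = 16.
S5 applies (level before this adjustment is 16 ≥ 6, so +3): 16 + 3 = 19.
S6 applies: 19 − 2 = 17.
S7 applies: 17 + 3 = 20.
Final offense level: 20.
Criminal history: 3 prior points → Category A (0-4).
Level 20 falls in the 15-21 band.
Grid: Level 15-21 × Category A = 960-1320 days.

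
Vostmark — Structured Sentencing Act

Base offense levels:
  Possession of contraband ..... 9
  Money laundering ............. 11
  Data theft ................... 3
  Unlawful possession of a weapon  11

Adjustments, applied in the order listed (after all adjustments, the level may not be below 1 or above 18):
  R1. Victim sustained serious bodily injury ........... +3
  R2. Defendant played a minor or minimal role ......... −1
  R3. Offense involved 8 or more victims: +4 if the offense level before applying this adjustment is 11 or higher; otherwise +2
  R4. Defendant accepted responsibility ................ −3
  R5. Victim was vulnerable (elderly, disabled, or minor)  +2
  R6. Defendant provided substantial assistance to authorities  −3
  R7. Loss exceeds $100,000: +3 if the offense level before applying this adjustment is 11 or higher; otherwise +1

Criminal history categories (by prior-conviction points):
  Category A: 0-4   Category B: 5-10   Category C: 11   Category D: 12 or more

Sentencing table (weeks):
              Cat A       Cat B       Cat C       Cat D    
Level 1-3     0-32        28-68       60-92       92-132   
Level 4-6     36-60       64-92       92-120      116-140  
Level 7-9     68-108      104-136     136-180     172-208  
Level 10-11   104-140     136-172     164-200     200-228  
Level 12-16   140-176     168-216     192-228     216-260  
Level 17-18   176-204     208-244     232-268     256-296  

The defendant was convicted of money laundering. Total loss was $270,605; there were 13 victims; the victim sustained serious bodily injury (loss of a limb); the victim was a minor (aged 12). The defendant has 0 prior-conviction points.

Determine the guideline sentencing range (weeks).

Base offense level for money laundering: 11.
R1 applies: 11 + 3 = 14.
R2 does not apply.
R3 applies (level before this adjustment is 14 ≥ 11, so +4): 14 + 4 = 18.
R4 does not apply.
R5 applies: 18 + 2 = 20.
R7 applies (level before this adjustment is 20 ≥ 11, so +3): 20 + 3 = 23.
Level 23 exceeds the maximum of 18; capped at 18.
Final offense level: 18.
Criminal history: 0 prior points → Category A (0-4).
Level 18 falls in the 17-18 band.
Grid: Level 17-18 × Category A = 176-204 weeks.

176-204 weeks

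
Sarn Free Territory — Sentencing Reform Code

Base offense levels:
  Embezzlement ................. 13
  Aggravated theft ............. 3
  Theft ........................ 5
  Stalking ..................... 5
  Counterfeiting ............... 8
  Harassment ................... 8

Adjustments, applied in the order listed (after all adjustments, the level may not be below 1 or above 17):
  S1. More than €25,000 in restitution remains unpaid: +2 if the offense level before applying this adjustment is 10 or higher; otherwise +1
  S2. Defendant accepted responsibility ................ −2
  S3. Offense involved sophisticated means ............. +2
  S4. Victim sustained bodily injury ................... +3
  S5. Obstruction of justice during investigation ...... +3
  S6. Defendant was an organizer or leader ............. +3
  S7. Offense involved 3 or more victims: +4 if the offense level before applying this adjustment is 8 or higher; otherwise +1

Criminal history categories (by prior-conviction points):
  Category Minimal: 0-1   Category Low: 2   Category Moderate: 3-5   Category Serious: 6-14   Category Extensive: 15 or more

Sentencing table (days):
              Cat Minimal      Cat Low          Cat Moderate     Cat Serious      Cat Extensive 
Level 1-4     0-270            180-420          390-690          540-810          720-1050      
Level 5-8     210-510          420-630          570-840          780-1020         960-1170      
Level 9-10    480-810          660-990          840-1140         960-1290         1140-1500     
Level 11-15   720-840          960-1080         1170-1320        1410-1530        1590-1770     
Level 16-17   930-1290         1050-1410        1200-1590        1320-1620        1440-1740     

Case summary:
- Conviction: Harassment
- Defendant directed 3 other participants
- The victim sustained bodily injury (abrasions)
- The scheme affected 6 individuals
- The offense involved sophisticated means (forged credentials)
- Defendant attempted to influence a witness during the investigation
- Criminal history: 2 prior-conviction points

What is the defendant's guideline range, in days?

Base offense level for harassment: 8.
S3 applies: 8 + 2 = 10.
S4 applies: 10 + 3 = 13.
S5 applies: 13 + 3 = 16.
S6 applies: 16 + 3 = 19.
S7 applies (level before this adjustment is 19 ≥ 8, so +4): 19 + 4 = 23.
Level 23 exceeds the maximum of 17; capped at 17.
Final offense level: 17.
Criminal history: 2 prior points → Category Low (2).
Level 17 falls in the 16-17 band.
Grid: Level 16-17 × Category Low = 1050-1410 days.

1050-1410 days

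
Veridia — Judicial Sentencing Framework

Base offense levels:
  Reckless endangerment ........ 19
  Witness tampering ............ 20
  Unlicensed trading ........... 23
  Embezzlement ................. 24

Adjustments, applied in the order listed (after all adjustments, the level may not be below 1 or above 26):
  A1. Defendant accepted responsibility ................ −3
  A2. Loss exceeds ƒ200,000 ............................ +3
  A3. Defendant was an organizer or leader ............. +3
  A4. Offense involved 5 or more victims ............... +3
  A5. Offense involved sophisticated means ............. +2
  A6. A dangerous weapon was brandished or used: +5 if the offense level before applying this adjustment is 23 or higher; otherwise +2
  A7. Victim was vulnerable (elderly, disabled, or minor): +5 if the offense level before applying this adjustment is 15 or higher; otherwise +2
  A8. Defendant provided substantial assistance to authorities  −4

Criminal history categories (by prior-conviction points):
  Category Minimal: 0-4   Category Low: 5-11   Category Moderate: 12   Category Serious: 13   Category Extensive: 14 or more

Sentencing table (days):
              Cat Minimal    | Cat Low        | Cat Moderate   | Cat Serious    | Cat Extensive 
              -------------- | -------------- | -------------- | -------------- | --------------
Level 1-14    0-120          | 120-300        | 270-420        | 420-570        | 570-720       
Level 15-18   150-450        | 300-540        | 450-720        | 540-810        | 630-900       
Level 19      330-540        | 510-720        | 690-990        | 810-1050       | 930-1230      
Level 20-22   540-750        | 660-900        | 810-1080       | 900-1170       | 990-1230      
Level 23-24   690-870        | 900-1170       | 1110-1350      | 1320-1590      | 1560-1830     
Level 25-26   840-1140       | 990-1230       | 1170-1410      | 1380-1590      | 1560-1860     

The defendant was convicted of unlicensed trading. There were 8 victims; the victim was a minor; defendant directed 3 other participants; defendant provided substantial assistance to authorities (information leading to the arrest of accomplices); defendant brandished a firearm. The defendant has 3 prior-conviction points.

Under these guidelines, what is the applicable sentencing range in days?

Base offense level for unlicensed trading: 23.
A1 does not apply.
A3 applies: 23 + 3 = 26.
A4 applies: 26 + 3 = 29.
A6 applies (level before this adjustment is 29 ≥ 23, so +5): 29 + 5 = 34.
A7 applies (level before this adjustment is 34 ≥ 15, so +5): 34 + 5 = 39.
A8 applies: 39 − 4 = 35.
Level 35 exceeds the maximum of 26; capped at 26.
Final offense level: 26.
Criminal history: 3 prior points → Category Minimal (0-4).
Level 26 falls in the 25-26 band.
Grid: Level 25-26 × Category Minimal = 840-1140 days.

840-1140 days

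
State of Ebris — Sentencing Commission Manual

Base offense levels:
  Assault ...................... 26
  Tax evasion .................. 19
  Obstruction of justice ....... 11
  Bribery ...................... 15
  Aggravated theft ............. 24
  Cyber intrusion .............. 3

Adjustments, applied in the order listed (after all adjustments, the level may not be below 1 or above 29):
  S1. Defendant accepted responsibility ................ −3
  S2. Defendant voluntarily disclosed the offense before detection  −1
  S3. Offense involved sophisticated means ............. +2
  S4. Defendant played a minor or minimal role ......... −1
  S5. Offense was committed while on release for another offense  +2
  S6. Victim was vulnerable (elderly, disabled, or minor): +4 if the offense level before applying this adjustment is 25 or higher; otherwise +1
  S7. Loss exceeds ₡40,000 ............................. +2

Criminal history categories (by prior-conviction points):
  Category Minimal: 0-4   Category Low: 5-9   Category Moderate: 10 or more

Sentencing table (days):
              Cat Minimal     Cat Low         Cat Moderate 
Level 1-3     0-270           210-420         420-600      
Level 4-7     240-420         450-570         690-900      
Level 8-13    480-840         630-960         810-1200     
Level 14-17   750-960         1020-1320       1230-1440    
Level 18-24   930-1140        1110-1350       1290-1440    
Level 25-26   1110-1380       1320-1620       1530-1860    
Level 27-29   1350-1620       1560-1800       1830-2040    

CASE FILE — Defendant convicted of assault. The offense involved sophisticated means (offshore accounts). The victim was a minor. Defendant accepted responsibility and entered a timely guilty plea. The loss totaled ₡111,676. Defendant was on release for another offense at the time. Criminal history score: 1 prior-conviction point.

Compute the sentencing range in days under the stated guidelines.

Base offense level for assault: 26.
S1 applies: 26 − 3 = 23.
S3 applies: 23 + 2 = 25.
S4 does not apply.
S5 applies: 25 + 2 = 27.
S6 applies (level before this adjustment is 27 ≥ 25, so +4): 27 + 4 = 31.
S7 applies: 31 + 2 = 33.
Level 33 exceeds the maximum of 29; capped at 29.
Final offense level: 29.
Criminal history: 1 prior point → Category Minimal (0-4).
Level 29 falls in the 27-29 band.
Grid: Level 27-29 × Category Minimal = 1350-1620 days.

1350-1620 days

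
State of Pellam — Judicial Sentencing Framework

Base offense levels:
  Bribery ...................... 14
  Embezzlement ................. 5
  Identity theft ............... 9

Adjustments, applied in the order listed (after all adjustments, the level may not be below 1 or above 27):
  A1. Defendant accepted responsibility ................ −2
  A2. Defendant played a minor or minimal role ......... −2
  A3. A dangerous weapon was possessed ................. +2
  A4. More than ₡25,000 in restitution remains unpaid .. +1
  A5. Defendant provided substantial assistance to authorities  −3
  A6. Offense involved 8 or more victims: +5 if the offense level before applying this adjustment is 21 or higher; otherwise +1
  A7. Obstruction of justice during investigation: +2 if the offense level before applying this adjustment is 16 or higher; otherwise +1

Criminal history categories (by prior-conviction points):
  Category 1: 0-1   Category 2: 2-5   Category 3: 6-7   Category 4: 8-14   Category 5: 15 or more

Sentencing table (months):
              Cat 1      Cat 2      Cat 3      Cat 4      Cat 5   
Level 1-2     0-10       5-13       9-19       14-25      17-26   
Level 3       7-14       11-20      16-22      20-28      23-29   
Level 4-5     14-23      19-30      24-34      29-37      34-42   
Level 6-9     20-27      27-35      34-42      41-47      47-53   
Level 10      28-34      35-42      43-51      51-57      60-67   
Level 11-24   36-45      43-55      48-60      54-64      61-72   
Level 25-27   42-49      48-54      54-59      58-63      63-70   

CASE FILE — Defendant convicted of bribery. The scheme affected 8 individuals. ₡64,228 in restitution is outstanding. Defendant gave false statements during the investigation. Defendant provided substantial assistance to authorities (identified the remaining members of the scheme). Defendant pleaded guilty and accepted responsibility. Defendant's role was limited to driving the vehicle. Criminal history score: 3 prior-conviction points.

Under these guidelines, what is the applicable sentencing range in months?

35-42 months

Base offense level for bribery: 14.
A1 applies: 14 − 2 = 12.
A2 applies: 12 − 2 = 10.
A3 does not apply.
A4 applies: 10 + 1 = 11.
A5 applies: 11 − 3 = 8.
A6 applies (level before this adjustment is 8 < 21, so +1): 8 + 1 = 9.
A7 applies (level before this adjustment is 9 < 16, so +1): 9 + 1 = 10.
Final offense level: 10.
Criminal history: 3 prior points → Category 2 (2-5).
Level 10 falls in the 10 band.
Grid: Level 10 × Category 2 = 35-42 months.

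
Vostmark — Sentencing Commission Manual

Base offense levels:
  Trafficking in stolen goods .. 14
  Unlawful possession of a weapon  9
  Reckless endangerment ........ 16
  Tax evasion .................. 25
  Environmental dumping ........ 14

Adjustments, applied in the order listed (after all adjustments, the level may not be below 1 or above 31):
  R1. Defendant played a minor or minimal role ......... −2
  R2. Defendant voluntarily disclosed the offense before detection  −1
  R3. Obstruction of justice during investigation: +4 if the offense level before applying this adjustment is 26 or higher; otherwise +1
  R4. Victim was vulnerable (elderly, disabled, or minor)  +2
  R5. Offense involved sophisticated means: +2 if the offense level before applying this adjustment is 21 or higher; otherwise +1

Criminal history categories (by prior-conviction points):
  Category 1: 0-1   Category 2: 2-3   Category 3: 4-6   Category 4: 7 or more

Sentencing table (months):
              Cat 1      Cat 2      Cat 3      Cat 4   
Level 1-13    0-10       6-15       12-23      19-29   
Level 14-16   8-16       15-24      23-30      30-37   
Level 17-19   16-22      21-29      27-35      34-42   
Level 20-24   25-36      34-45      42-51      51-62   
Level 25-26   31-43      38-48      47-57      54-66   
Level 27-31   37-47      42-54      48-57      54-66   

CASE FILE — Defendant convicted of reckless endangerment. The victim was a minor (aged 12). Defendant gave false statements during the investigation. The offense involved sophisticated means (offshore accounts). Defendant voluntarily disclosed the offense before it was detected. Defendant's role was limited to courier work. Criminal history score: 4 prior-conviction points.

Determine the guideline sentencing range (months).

Base offense level for reckless endangerment: 16.
R1 applies: 16 − 2 = 14.
R2 applies: 14 − 1 = 13.
R3 applies (level before this adjustment is 13 < 26, so +1): 13 + 1 = 14.
R4 applies: 14 + 2 = 16.
R5 applies (level before this adjustment is 16 < 21, so +1): 16 + 1 = 17.
Final offense level: 17.
Criminal history: 4 prior points → Category 3 (4-6).
Level 17 falls in the 17-19 band.
Grid: Level 17-19 × Category 3 = 27-35 months.

27-35 months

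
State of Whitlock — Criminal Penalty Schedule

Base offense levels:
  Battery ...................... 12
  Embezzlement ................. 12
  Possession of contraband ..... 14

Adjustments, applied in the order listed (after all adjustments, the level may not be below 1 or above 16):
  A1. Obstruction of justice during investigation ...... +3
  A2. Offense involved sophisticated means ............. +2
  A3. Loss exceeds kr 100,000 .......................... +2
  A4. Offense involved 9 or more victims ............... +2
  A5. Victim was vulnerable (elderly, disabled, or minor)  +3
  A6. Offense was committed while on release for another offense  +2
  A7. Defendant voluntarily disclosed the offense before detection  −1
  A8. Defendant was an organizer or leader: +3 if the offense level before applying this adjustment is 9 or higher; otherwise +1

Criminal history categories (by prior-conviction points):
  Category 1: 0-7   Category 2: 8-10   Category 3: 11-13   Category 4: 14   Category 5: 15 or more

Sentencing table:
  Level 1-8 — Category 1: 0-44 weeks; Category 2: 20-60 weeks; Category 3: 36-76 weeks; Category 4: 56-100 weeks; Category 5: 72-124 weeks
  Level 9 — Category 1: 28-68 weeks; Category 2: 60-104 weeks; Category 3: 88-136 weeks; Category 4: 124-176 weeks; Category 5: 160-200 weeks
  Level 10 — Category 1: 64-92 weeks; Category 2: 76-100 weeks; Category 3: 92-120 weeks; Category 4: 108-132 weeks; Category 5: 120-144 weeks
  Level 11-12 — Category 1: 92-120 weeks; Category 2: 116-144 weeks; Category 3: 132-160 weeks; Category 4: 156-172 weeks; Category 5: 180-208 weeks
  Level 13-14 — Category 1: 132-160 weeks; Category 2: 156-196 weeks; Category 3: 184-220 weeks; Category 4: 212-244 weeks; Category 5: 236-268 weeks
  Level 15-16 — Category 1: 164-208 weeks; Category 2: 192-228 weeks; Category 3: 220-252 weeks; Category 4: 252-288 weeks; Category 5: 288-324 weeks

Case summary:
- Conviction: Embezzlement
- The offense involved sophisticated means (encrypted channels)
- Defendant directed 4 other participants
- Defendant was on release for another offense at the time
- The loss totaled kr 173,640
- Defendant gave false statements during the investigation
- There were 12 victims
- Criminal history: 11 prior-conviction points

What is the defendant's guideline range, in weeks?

Base offense level for embezzlement: 12.
A1 applies: 12 + 3 = 15.
A2 applies: 15 + 2 = 17.
A3 applies: 17 + 2 = 19.
A4 applies: 19 + 2 = 21.
A5 does not apply.
A6 applies: 21 + 2 = 23.
A7 does not apply.
A8 applies (level before this adjustment is 23 ≥ 9, so +3): 23 + 3 = 26.
Level 26 exceeds the maximum of 16; capped at 16.
Final offense level: 16.
Criminal history: 11 prior points → Category 3 (11-13).
Level 16 falls in the 15-16 band.
Grid: Level 15-16 × Category 3 = 220-252 weeks.

220-252 weeks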